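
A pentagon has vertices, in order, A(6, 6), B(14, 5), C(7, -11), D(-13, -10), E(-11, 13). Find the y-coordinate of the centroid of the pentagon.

Apply the surveyor's formula. First the cross-terms c_i = x_i·y_{i+1} − x_{i+1}·y_i:
  -54, -189, -213, -279, -144  ⇒  2A = -879, A = -439.5.
Then Σ (y_i + y_{i+1})·c_i = 1440, so ȳ = 1440 / (6·(-439.5)) = -160/293.

-160/293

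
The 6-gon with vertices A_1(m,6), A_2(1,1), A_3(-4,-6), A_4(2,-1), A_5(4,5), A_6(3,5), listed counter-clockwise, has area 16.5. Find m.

3

Write out the shoelace sum; only the two edges meeting at A_1 involve m:
2·Area = [(3·6 − m·5) + (m·1 − 1·6)] + 33
       = -4·m + 45 = 33
⇒ m = 3.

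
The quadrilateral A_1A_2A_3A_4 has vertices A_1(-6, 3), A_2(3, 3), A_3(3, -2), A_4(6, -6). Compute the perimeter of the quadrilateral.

|A_1A_2| = √((9)² + (0)²) = √81 = 9
|A_2A_3| = √((0)² + (-5)²) = √25 = 5
|A_3A_4| = √((3)² + (-4)²) = √25 = 5
|A_4A_1| = √((-12)² + (9)²) = √225 = 15
Perimeter = 9 + 5 + 5 + 15 = 34.

34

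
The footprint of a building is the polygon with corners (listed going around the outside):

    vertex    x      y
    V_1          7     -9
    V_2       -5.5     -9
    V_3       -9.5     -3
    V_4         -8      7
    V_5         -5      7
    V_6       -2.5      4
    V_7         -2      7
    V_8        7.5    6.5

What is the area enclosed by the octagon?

V_1→V_2: (7)(-9) − (-5.5)(-9) = -112.5
V_2→V_3: (-5.5)(-3) − (-9.5)(-9) = -69
V_3→V_4: (-9.5)(7) − (-8)(-3) = -90.5
V_4→V_5: (-8)(7) − (-5)(7) = -21
V_5→V_6: (-5)(4) − (-2.5)(7) = -2.5
V_6→V_7: (-2.5)(7) − (-2)(4) = -9.5
V_7→V_8: (-2)(6.5) − (7.5)(7) = -65.5
V_8→V_1: (7.5)(-9) − (7)(6.5) = -113
Σ = -483.5
Area = |Σ|/2 = 241.75.

241.75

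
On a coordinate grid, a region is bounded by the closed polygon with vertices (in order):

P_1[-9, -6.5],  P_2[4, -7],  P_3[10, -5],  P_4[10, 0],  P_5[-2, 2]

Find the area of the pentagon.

Σ = (89) + (50) + (50) + (20) + (31) = 240
Area = |Σ|/2 = 120.

120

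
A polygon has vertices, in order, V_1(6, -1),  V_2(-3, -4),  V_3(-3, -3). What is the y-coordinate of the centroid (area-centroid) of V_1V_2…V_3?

-8/3

Apply the shoelace formula. First the cross-terms c_i = x_i·y_{i+1} − x_{i+1}·y_i:
  -27, -3, 21  ⇒  2A = -9, A = -4.5.
Then Σ (y_i + y_{i+1})·c_i = 72, so ȳ = 72 / (6·(-4.5)) = -8/3.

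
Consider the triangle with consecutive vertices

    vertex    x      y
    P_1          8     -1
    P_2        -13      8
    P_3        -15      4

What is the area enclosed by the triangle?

Σ = (51) + (68) + (-17) = 102
Area = |Σ|/2 = 51.

51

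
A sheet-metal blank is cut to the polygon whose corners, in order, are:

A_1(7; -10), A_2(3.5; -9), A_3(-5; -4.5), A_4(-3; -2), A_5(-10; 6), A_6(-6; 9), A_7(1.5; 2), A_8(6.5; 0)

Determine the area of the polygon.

143.875

Σ = (-28) + (-60.75) + (-3.5) + (-38) + (-54) + (-25.5) + (-13) + (-65) = -287.75
Area = |Σ|/2 = 143.875.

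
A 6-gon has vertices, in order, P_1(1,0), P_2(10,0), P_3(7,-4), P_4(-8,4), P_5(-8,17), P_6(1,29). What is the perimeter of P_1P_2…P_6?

|P_1P_2| = √((9)² + (0)²) = √81 = 9
|P_2P_3| = √((-3)² + (-4)²) = √25 = 5
|P_3P_4| = √((-15)² + (8)²) = √289 = 17
|P_4P_5| = √((0)² + (13)²) = √169 = 13
|P_5P_6| = √((9)² + (12)²) = √225 = 15
|P_6P_1| = √((0)² + (-29)²) = √841 = 29
Perimeter = 9 + 5 + 17 + 13 + 15 + 29 = 88.

88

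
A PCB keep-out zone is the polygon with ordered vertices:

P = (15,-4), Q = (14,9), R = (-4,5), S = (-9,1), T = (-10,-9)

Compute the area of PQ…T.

Apply Gauss's area formula: 2A = Σ (x_i·y_{i+1} − x_{i+1}·y_i), indices taken mod 5.
Σ = (191) + (106) + (41) + (91) + (175) = 604
Area = |Σ|/2 = 302.

302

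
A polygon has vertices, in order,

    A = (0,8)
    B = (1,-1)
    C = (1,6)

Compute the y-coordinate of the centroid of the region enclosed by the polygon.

Apply the surveyor's formula. First the cross-terms c_i = x_i·y_{i+1} − x_{i+1}·y_i:
  -8, 7, 8  ⇒  2A = 7, A = 3.5.
Then Σ (y_i + y_{i+1})·c_i = 91, so ȳ = 91 / (6·3.5) = 13/3.

13/3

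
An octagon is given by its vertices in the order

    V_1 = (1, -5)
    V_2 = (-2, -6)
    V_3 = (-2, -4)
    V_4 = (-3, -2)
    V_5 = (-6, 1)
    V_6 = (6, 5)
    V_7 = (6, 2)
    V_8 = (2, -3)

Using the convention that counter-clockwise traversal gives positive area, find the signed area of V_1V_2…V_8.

-63

Apply Gauss's area formula: 2A = Σ (x_i·y_{i+1} − x_{i+1}·y_i), indices taken mod 8.
Cross-terms: -16, -4, -8, -15, -36, -18, -22, -7  ⇒  Σ = -126
Signed area = Σ/2 = -63 (negative ⇒ clockwise traversal).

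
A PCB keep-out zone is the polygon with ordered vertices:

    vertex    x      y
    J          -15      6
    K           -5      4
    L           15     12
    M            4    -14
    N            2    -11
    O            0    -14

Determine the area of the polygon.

331

Apply the shoelace formula: 2A = Σ (x_i·y_{i+1} − x_{i+1}·y_i), indices taken mod 6.
Σ = (-30) + (-120) + (-258) + (-16) + (-28) + (-210) = -662
Area = |Σ|/2 = 331.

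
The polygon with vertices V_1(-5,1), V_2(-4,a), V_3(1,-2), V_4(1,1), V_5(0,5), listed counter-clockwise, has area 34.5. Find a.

The doubled signed area Σ (x_i y_{i+1} − x_{i+1} y_i) is linear in a.
With a=0 it equals 45; the coefficient of a is -6 (from the two edges through V_2).
So -6·a + 45 = 2·34.5 = 69 ⇒ a = -4.

-4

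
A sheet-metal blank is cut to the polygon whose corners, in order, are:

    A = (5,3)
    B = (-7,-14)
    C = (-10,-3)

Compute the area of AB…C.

A→B: (5)(-14) − (-7)(3) = -49
B→C: (-7)(-3) − (-10)(-14) = -119
C→A: (-10)(3) − (5)(-3) = -15
Σ = -183
Area = |Σ|/2 = 91.5.

91.5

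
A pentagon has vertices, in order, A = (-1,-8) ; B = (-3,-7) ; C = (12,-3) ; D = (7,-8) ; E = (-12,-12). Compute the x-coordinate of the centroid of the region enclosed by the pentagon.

Apply the shoelace formula. First the cross-terms c_i = x_i·y_{i+1} − x_{i+1}·y_i:
  -17, 93, -75, -180, 84  ⇒  2A = -95, A = -47.5.
Then Σ (x_i + x_{i+1})·c_i = -712, so x̄ = -712 / (6·(-47.5)) = 712/285.

712/285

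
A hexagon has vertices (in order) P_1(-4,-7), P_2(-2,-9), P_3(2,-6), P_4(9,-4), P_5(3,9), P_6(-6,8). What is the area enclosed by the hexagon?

171.5

Σ = (22) + (30) + (46) + (93) + (78) + (74) = 343
Area = |Σ|/2 = 171.5.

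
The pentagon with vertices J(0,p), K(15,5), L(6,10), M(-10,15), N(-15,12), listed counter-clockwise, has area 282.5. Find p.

Write out the shoelace sum; only the two edges meeting at J involve p:
2·Area = [((-15)·p − 0·12) + (0·5 − 15·p)] + 415
       = -30·p + 415 = 565
⇒ p = -5.

-5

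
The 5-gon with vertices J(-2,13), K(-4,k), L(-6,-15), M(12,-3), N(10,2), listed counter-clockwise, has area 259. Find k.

Write out the shoelace sum; only the two edges meeting at K involve k:
2·Area = [((-2)·k − (-4)·13) + ((-4)·(-15) − (-6)·k)] + 386
       = 4·k + 498 = 518
⇒ k = 5.

5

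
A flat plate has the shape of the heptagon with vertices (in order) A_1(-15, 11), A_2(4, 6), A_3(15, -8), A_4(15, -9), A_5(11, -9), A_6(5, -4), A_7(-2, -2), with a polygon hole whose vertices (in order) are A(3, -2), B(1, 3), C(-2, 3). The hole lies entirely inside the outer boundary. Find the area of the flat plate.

Outer boundary:
Apply Gauss's area formula: 2A = Σ (x_i·y_{i+1} − x_{i+1}·y_i), indices taken mod 7.
Σ = (-134) + (-122) + (-15) + (-36) + (1) + (-18) + (-52) = -376
Area = |Σ|/2 = 188.
Hole:
Σ = (11) + (9) + (-5) = 15
Area = |Σ|/2 = 7.5.
Net area = 188 − 7.5 = 180.5.

180.5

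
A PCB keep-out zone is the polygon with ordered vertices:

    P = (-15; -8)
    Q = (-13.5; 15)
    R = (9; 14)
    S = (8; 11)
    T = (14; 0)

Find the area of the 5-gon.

468

Apply Gauss's area formula: 2A = Σ (x_i·y_{i+1} − x_{i+1}·y_i), indices taken mod 5.
Σ = (-333) + (-324) + (-13) + (-154) + (-112) = -936
Area = |Σ|/2 = 468.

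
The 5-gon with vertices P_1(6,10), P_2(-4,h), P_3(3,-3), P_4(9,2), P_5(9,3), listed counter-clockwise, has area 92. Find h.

The doubled signed area Σ (x_i y_{i+1} − x_{i+1} y_i) is linear in h.
With h=0 it equals 166; the coefficient of h is 3 (from the two edges through P_2).
So 3·h + 166 = 2·92 = 184 ⇒ h = 6.

6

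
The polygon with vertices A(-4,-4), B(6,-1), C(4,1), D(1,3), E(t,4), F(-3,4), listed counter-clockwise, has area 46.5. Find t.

Write out the shoelace sum; only the two edges meeting at E involve t:
2·Area = [(1·4 − t·3) + (t·4 − (-3)·4)] + 77
       = 1·t + 93 = 93
⇒ t = 0.

0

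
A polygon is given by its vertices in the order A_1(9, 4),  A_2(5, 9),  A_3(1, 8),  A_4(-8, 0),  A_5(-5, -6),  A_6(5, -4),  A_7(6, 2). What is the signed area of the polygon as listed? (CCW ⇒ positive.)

147

Apply the shoelace (surveyor's) formula: 2A = Σ (x_i·y_{i+1} − x_{i+1}·y_i), indices taken mod 7.
Σ = (61) + (31) + (64) + (48) + (50) + (34) + (6) = 294
Signed area = Σ/2 = 147 (positive ⇒ counter-clockwise traversal).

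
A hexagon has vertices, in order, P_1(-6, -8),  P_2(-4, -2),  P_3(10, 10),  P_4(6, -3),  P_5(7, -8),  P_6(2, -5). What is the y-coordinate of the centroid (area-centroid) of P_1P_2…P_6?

-92/111

Apply the shoelace (surveyor's) formula. First the cross-terms c_i = x_i·y_{i+1} − x_{i+1}·y_i:
  -20, -20, -90, -27, -19, -46  ⇒  2A = -222, A = -111.
Then Σ (y_i + y_{i+1})·c_i = 552, so ȳ = 552 / (6·(-111)) = -92/111.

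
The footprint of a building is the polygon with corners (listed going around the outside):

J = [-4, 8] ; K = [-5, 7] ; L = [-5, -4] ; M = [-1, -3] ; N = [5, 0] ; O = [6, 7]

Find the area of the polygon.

Apply the surveyor's formula: 2A = Σ (x_i·y_{i+1} − x_{i+1}·y_i), indices taken mod 6.
Σ = (12) + (55) + (11) + (15) + (35) + (76) = 204
Area = |Σ|/2 = 102.

102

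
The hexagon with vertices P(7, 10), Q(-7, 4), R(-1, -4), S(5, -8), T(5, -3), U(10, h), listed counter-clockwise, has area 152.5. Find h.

4

The doubled signed area Σ (x_i y_{i+1} − x_{i+1} y_i) is linear in h.
With h=0 it equals 313; the coefficient of h is -2 (from the two edges through U).
So -2·h + 313 = 2·152.5 = 305 ⇒ h = 4.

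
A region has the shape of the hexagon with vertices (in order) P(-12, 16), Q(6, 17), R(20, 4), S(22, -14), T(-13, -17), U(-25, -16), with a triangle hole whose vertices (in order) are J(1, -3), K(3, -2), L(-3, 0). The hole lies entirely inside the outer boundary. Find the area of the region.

1169.5

Outer boundary:
Apply the surveyor's formula: 2A = Σ (x_i·y_{i+1} − x_{i+1}·y_i), indices taken mod 6.
Σ = (-300) + (-316) + (-368) + (-556) + (-217) + (-592) = -2349
Area = |Σ|/2 = 1174.5.
Hole:
Apply the shoelace (surveyor's) formula: 2A = Σ (x_i·y_{i+1} − x_{i+1}·y_i), indices taken mod 3.
Σ = (7) + (-6) + (9) = 10
Area = |Σ|/2 = 5.
Net area = 1174.5 − 5 = 1169.5.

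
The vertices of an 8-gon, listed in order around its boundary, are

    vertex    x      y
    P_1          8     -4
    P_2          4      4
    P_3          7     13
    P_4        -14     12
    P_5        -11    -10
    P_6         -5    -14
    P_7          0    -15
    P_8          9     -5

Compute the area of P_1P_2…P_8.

Apply the surveyor's formula: 2A = Σ (x_i·y_{i+1} − x_{i+1}·y_i), indices taken mod 8.
Σ = (48) + (24) + (266) + (272) + (104) + (75) + (135) + (4) = 928
Area = |Σ|/2 = 464.

464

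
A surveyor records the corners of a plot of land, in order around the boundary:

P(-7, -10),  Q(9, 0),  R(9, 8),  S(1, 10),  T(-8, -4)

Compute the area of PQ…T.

Apply the surveyor's formula: 2A = Σ (x_i·y_{i+1} − x_{i+1}·y_i), indices taken mod 5.
Cross-terms: 90, 72, 82, 76, 52  ⇒  Σ = 372
Area = |Σ|/2 = 186.

186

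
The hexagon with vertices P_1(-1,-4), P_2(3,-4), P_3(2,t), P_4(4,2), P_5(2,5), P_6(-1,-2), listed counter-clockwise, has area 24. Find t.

The doubled signed area Σ (x_i y_{i+1} − x_{i+1} y_i) is linear in t.
With t=0 it equals 47; the coefficient of t is -1 (from the two edges through P_3).
So -1·t + 47 = 2·24 = 48 ⇒ t = -1.

-1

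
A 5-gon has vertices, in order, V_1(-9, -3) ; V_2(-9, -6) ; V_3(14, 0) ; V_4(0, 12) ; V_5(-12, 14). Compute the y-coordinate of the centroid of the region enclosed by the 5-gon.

Apply Gauss's area formula. First the cross-terms c_i = x_i·y_{i+1} − x_{i+1}·y_i:
  27, 84, 168, 144, 162  ⇒  2A = 585, A = 292.5.
Then Σ (y_i + y_{i+1})·c_i = 6795, so ȳ = 6795 / (6·292.5) = 151/39.

151/39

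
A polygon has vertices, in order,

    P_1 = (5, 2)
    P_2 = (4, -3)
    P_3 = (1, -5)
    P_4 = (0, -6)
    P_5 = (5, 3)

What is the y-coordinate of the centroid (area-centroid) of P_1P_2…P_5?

Apply the surveyor's formula. First the cross-terms c_i = x_i·y_{i+1} − x_{i+1}·y_i:
  -23, -17, -6, 30, -5  ⇒  2A = -21, A = -10.5.
Then Σ (y_i + y_{i+1})·c_i = 110, so ȳ = 110 / (6·(-10.5)) = -110/63.

-110/63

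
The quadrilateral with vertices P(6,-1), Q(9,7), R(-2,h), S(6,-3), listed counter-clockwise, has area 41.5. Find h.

0

The doubled signed area Σ (x_i y_{i+1} − x_{i+1} y_i) is linear in h.
With h=0 it equals 83; the coefficient of h is 3 (from the two edges through R).
So 3·h + 83 = 2·41.5 = 83 ⇒ h = 0.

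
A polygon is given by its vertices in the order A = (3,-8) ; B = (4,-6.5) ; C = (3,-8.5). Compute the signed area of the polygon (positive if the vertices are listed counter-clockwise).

-0.25

Apply the shoelace (surveyor's) formula: 2A = Σ (x_i·y_{i+1} − x_{i+1}·y_i), indices taken mod 3.
Cross-terms: 12.5, -14.5, 1.5  ⇒  Σ = -0.5
Signed area = Σ/2 = -0.25 (negative ⇒ clockwise traversal).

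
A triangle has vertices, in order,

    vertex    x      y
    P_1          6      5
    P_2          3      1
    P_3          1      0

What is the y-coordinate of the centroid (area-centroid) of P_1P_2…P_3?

Apply the surveyor's formula. First the cross-terms c_i = x_i·y_{i+1} − x_{i+1}·y_i:
  -9, -1, 5  ⇒  2A = -5, A = -2.5.
Then Σ (y_i + y_{i+1})·c_i = -30, so ȳ = -30 / (6·(-2.5)) = 2.

2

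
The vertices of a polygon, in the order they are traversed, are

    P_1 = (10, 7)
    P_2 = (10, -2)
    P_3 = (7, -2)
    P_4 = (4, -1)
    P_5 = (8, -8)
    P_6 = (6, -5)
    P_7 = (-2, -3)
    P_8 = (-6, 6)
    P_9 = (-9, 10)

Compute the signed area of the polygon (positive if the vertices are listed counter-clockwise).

P_1→P_2: (10)(-2) − (10)(7) = -90
P_2→P_3: (10)(-2) − (7)(-2) = -6
P_3→P_4: (7)(-1) − (4)(-2) = 1
P_4→P_5: (4)(-8) − (8)(-1) = -24
P_5→P_6: (8)(-5) − (6)(-8) = 8
P_6→P_7: (6)(-3) − (-2)(-5) = -28
P_7→P_8: (-2)(6) − (-6)(-3) = -30
P_8→P_9: (-6)(10) − (-9)(6) = -6
P_9→P_1: (-9)(7) − (10)(10) = -163
Σ = -338
Signed area = Σ/2 = -169 (negative ⇒ clockwise traversal).

-169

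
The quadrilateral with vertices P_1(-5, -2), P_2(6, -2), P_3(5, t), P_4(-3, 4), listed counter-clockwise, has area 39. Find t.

0

The doubled signed area Σ (x_i y_{i+1} − x_{i+1} y_i) is linear in t.
With t=0 it equals 78; the coefficient of t is 9 (from the two edges through P_3).
So 9·t + 78 = 2·39 = 78 ⇒ t = 0.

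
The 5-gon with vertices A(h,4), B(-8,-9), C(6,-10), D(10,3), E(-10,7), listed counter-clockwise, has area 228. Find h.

The doubled signed area Σ (x_i y_{i+1} − x_{i+1} y_i) is linear in h.
With h=0 it equals 344; the coefficient of h is -16 (from the two edges through A).
So -16·h + 344 = 2·228 = 456 ⇒ h = -7.

-7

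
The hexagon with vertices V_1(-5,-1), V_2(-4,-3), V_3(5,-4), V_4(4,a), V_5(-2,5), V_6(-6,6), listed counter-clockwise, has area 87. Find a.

Write out the shoelace sum; only the two edges meeting at V_4 involve a:
2·Area = [(5·a − 4·(-4)) + (4·5 − (-2)·a)] + 96
       = 7·a + 132 = 174
⇒ a = 6.

6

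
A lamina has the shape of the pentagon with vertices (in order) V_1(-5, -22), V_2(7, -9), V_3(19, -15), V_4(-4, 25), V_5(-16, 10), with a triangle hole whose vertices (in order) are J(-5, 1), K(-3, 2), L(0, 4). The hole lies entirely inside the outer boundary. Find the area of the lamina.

720.5

Outer boundary:
Apply the shoelace (surveyor's) formula: 2A = Σ (x_i·y_{i+1} − x_{i+1}·y_i), indices taken mod 5.
Cross-terms: 199, 66, 415, 360, 402  ⇒  Σ = 1442
Area = |Σ|/2 = 721.
Hole:
Cross-terms: -7, -12, 20  ⇒  Σ = 1
Area = |Σ|/2 = 0.5.
Net area = 721 − 0.5 = 720.5.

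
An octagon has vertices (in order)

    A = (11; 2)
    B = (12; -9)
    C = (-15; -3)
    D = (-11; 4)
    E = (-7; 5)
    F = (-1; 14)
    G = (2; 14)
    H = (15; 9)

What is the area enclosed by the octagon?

405

Apply the surveyor's formula: 2A = Σ (x_i·y_{i+1} − x_{i+1}·y_i), indices taken mod 8.
Σ = (-123) + (-171) + (-93) + (-27) + (-93) + (-42) + (-192) + (-69) = -810
Area = |Σ|/2 = 405.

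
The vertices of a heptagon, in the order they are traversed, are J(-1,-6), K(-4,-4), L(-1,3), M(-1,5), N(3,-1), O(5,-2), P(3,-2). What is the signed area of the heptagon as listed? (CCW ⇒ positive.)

-38.5

Σ = (-20) + (-16) + (-2) + (-14) + (-1) + (-4) + (-20) = -77
Signed area = Σ/2 = -38.5 (negative ⇒ clockwise traversal).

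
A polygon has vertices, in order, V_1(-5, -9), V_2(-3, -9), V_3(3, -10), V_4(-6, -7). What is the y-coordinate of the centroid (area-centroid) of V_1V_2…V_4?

-334/39

Apply the shoelace formula. First the cross-terms c_i = x_i·y_{i+1} − x_{i+1}·y_i:
  18, 57, -81, 19  ⇒  2A = 13, A = 6.5.
Then Σ (y_i + y_{i+1})·c_i = -334, so ȳ = -334 / (6·6.5) = -334/39.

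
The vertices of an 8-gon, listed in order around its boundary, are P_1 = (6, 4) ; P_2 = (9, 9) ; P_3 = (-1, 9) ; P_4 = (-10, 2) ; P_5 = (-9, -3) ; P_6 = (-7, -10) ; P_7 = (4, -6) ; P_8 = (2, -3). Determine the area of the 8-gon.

210.5

Apply the shoelace (surveyor's) formula: 2A = Σ (x_i·y_{i+1} − x_{i+1}·y_i), indices taken mod 8.
Cross-terms: 18, 90, 88, 48, 69, 82, 0, 26  ⇒  Σ = 421
Area = |Σ|/2 = 210.5.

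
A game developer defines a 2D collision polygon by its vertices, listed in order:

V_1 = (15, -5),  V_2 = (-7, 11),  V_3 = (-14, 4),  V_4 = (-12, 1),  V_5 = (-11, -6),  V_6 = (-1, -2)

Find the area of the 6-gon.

Σ = (130) + (126) + (34) + (83) + (16) + (35) = 424
Area = |Σ|/2 = 212.

212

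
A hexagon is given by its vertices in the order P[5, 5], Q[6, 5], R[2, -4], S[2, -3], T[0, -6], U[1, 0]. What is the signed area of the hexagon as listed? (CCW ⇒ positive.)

-19

Apply the shoelace formula: 2A = Σ (x_i·y_{i+1} − x_{i+1}·y_i), indices taken mod 6.
Cross-terms: -5, -34, 2, -12, 6, 5  ⇒  Σ = -38
Signed area = Σ/2 = -19 (negative ⇒ clockwise traversal).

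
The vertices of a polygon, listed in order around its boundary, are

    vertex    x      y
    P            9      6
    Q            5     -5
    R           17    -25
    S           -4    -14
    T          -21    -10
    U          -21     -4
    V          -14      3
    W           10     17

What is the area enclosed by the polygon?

656.5

Apply the shoelace formula: 2A = Σ (x_i·y_{i+1} − x_{i+1}·y_i), indices taken mod 8.
Σ = (-75) + (-40) + (-338) + (-254) + (-126) + (-119) + (-268) + (-93) = -1313
Area = |Σ|/2 = 656.5.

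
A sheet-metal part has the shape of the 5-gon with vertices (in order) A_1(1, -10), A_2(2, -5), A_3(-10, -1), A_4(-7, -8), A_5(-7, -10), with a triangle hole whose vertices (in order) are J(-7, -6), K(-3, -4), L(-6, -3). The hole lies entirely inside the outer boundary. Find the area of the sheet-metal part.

Outer boundary:
Apply the shoelace (surveyor's) formula: 2A = Σ (x_i·y_{i+1} − x_{i+1}·y_i), indices taken mod 5.
Σ = (15) + (-52) + (73) + (14) + (80) = 130
Area = |Σ|/2 = 65.
Hole:
J→K: (-7)(-4) − (-3)(-6) = 10
K→L: (-3)(-3) − (-6)(-4) = -15
L→J: (-6)(-6) − (-7)(-3) = 15
Σ = 10
Area = |Σ|/2 = 5.
Net area = 65 − 5 = 60.

60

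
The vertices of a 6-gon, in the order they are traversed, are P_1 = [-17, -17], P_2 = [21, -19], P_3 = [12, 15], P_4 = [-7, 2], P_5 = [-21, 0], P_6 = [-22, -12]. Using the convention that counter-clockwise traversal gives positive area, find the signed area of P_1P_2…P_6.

Apply the shoelace (surveyor's) formula: 2A = Σ (x_i·y_{i+1} − x_{i+1}·y_i), indices taken mod 6.
Cross-terms: 680, 543, 129, 42, 252, 170  ⇒  Σ = 1816
Signed area = Σ/2 = 908 (positive ⇒ counter-clockwise traversal).

908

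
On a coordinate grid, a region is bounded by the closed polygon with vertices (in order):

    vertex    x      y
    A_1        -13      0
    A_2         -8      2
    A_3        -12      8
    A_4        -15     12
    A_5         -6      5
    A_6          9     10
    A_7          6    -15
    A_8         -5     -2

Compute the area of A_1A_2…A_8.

253

Apply the shoelace (surveyor's) formula: 2A = Σ (x_i·y_{i+1} − x_{i+1}·y_i), indices taken mod 8.
Σ = (-26) + (-40) + (-24) + (-3) + (-105) + (-195) + (-87) + (-26) = -506
Area = |Σ|/2 = 253.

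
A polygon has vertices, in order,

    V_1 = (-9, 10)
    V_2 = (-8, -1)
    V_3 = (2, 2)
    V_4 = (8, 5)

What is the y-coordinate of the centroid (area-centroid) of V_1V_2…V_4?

1310/291

Apply the surveyor's formula. First the cross-terms c_i = x_i·y_{i+1} − x_{i+1}·y_i:
  89, -14, -6, 125  ⇒  2A = 194, A = 97.
Then Σ (y_i + y_{i+1})·c_i = 2620, so ȳ = 2620 / (6·97) = 1310/291.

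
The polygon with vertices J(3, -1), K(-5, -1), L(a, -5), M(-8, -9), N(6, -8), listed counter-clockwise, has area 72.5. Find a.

-4

The doubled signed area Σ (x_i y_{i+1} − x_{i+1} y_i) is linear in a.
With a=0 it equals 113; the coefficient of a is -8 (from the two edges through L).
So -8·a + 113 = 2·72.5 = 145 ⇒ a = -4.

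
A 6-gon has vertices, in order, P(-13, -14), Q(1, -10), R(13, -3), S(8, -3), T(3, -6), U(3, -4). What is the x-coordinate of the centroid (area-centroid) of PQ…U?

Apply the shoelace (surveyor's) formula. First the cross-terms c_i = x_i·y_{i+1} − x_{i+1}·y_i:
  144, 127, -15, -39, 6, -94  ⇒  2A = 129, A = 64.5.
Then Σ (x_i + x_{i+1})·c_i = 282, so x̄ = 282 / (6·64.5) = 94/129.

94/129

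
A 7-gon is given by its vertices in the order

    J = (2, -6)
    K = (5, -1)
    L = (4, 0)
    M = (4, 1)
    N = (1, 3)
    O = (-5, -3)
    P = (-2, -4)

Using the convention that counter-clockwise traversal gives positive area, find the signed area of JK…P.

46.5

J→K: (2)(-1) − (5)(-6) = 28
K→L: (5)(0) − (4)(-1) = 4
L→M: (4)(1) − (4)(0) = 4
M→N: (4)(3) − (1)(1) = 11
N→O: (1)(-3) − (-5)(3) = 12
O→P: (-5)(-4) − (-2)(-3) = 14
P→J: (-2)(-6) − (2)(-4) = 20
Σ = 93
Signed area = Σ/2 = 46.5 (positive ⇒ counter-clockwise traversal).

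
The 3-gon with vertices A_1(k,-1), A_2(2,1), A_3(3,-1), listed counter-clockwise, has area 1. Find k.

4

Write out the shoelace sum; only the two edges meeting at A_1 involve k:
2·Area = [(3·(-1) − k·(-1)) + (k·1 − 2·(-1))] + -5
       = 2·k + -6 = 2
⇒ k = 4.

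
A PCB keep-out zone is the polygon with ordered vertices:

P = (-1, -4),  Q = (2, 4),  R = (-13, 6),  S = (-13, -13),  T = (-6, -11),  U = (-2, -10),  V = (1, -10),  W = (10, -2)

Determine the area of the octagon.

Apply the surveyor's formula: 2A = Σ (x_i·y_{i+1} − x_{i+1}·y_i), indices taken mod 8.
Σ = (4) + (64) + (247) + (65) + (38) + (30) + (98) + (-42) = 504
Area = |Σ|/2 = 252.

252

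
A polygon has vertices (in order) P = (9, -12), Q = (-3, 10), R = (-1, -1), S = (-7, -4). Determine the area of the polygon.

92

Apply the shoelace (surveyor's) formula: 2A = Σ (x_i·y_{i+1} − x_{i+1}·y_i), indices taken mod 4.
Σ = (54) + (13) + (-3) + (120) = 184
Area = |Σ|/2 = 92.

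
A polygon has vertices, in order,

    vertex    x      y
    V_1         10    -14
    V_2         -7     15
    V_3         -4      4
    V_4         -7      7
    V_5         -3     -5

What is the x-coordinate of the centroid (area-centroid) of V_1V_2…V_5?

-14/87

Apply the shoelace (surveyor's) formula. First the cross-terms c_i = x_i·y_{i+1} − x_{i+1}·y_i:
  52, 32, 0, 56, 92  ⇒  2A = 232, A = 116.
Then Σ (x_i + x_{i+1})·c_i = -112, so x̄ = -112 / (6·116) = -14/87.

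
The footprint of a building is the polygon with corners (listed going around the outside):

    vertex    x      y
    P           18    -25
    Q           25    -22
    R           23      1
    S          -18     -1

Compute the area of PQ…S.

611.5

Σ = (229) + (531) + (-5) + (468) = 1223
Area = |Σ|/2 = 611.5.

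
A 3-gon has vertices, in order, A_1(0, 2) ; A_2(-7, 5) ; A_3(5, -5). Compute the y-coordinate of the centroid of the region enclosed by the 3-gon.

Apply the surveyor's formula. First the cross-terms c_i = x_i·y_{i+1} − x_{i+1}·y_i:
  14, 10, 10  ⇒  2A = 34, A = 17.
Then Σ (y_i + y_{i+1})·c_i = 68, so ȳ = 68 / (6·17) = 2/3.

2/3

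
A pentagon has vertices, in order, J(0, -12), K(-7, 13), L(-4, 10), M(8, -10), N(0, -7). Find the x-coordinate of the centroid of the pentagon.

-89/297

Apply the surveyor's formula. First the cross-terms c_i = x_i·y_{i+1} − x_{i+1}·y_i:
  -84, -18, -40, -56, 0  ⇒  2A = -198, A = -99.
Then Σ (x_i + x_{i+1})·c_i = 178, so x̄ = 178 / (6·(-99)) = -89/297.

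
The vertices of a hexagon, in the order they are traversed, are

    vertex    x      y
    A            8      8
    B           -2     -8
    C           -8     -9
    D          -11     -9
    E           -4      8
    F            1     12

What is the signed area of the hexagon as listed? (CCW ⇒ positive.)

Apply the shoelace (surveyor's) formula: 2A = Σ (x_i·y_{i+1} − x_{i+1}·y_i), indices taken mod 6.
A→B: (8)(-8) − (-2)(8) = -48
B→C: (-2)(-9) − (-8)(-8) = -46
C→D: (-8)(-9) − (-11)(-9) = -27
D→E: (-11)(8) − (-4)(-9) = -124
E→F: (-4)(12) − (1)(8) = -56
F→A: (1)(8) − (8)(12) = -88
Σ = -389
Signed area = Σ/2 = -194.5 (negative ⇒ clockwise traversal).

-194.5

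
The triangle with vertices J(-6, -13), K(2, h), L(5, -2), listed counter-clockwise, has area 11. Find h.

The doubled signed area Σ (x_i y_{i+1} − x_{i+1} y_i) is linear in h.
With h=0 it equals -55; the coefficient of h is -11 (from the two edges through K).
So -11·h + -55 = 2·11 = 22 ⇒ h = -7.

-7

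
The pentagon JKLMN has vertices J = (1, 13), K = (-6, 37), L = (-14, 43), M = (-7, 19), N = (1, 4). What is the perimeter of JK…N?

86

|JK| = √((-7)² + (24)²) = √625 = 25
|KL| = √((-8)² + (6)²) = √100 = 10
|LM| = √((7)² + (-24)²) = √625 = 25
|MN| = √((8)² + (-15)²) = √289 = 17
|NJ| = √((0)² + (9)²) = √81 = 9
Perimeter = 25 + 10 + 25 + 17 + 9 = 86.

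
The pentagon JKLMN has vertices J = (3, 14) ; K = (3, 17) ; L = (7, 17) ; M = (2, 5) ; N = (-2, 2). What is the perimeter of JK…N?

38

|JK| = √((0)² + (3)²) = √9 = 3
|KL| = √((4)² + (0)²) = √16 = 4
|LM| = √((-5)² + (-12)²) = √169 = 13
|MN| = √((-4)² + (-3)²) = √25 = 5
|NJ| = √((5)² + (12)²) = √169 = 13
Perimeter = 3 + 4 + 13 + 5 + 13 = 38.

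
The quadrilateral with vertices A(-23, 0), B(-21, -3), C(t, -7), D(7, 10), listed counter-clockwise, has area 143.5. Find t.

-16

The doubled signed area Σ (x_i y_{i+1} − x_{i+1} y_i) is linear in t.
With t=0 it equals 495; the coefficient of t is 13 (from the two edges through C).
So 13·t + 495 = 2·143.5 = 287 ⇒ t = -16.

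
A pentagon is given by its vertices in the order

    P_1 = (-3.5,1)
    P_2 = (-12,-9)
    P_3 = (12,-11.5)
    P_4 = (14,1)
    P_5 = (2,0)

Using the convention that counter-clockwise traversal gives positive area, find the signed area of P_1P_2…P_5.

Cross-terms: 43.5, 246, 173, -2, 2  ⇒  Σ = 462.5
Signed area = Σ/2 = 231.25 (positive ⇒ counter-clockwise traversal).

231.25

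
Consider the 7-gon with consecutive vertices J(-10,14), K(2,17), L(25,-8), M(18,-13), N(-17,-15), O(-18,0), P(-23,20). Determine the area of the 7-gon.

1031.5

Apply the shoelace (surveyor's) formula: 2A = Σ (x_i·y_{i+1} − x_{i+1}·y_i), indices taken mod 7.
Σ = (-198) + (-441) + (-181) + (-491) + (-270) + (-360) + (-122) = -2063
Area = |Σ|/2 = 1031.5.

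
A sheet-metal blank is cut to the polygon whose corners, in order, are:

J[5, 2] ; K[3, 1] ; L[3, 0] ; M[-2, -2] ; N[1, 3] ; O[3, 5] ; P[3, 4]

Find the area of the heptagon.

17.5

Apply the shoelace (surveyor's) formula: 2A = Σ (x_i·y_{i+1} − x_{i+1}·y_i), indices taken mod 7.
Σ = (-1) + (-3) + (-6) + (-4) + (-4) + (-3) + (-14) = -35
Area = |Σ|/2 = 17.5.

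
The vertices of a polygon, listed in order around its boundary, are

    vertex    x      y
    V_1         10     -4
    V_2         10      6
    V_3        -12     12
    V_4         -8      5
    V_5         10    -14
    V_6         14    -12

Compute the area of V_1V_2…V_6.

Apply Gauss's area formula: 2A = Σ (x_i·y_{i+1} − x_{i+1}·y_i), indices taken mod 6.
V_1→V_2: (10)(6) − (10)(-4) = 100
V_2→V_3: (10)(12) − (-12)(6) = 192
V_3→V_4: (-12)(5) − (-8)(12) = 36
V_4→V_5: (-8)(-14) − (10)(5) = 62
V_5→V_6: (10)(-12) − (14)(-14) = 76
V_6→V_1: (14)(-4) − (10)(-12) = 64
Σ = 530
Area = |Σ|/2 = 265.

265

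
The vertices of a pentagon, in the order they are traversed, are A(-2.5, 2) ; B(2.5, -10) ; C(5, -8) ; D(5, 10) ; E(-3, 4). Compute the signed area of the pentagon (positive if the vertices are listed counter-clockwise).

97

Σ = (20) + (30) + (90) + (50) + (4) = 194
Signed area = Σ/2 = 97 (positive ⇒ counter-clockwise traversal).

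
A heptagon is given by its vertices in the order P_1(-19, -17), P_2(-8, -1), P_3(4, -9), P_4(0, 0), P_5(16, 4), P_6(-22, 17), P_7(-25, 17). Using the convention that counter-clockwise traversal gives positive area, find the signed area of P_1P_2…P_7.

559

Apply the surveyor's formula: 2A = Σ (x_i·y_{i+1} − x_{i+1}·y_i), indices taken mod 7.
Σ = (-117) + (76) + (0) + (0) + (360) + (51) + (748) = 1118
Signed area = Σ/2 = 559 (positive ⇒ counter-clockwise traversal).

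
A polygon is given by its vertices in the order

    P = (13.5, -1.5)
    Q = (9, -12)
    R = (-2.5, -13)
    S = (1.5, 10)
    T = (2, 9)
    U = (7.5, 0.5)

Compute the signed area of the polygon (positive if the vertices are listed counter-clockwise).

Apply Gauss's area formula: 2A = Σ (x_i·y_{i+1} − x_{i+1}·y_i), indices taken mod 6.
Σ = (-148.5) + (-147) + (-5.5) + (-6.5) + (-66.5) + (-18) = -392
Signed area = Σ/2 = -196 (negative ⇒ clockwise traversal).

-196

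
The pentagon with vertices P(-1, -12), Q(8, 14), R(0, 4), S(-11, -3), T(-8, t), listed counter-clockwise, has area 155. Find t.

-8

The doubled signed area Σ (x_i y_{i+1} − x_{i+1} y_i) is linear in t.
With t=0 it equals 230; the coefficient of t is -10 (from the two edges through T).
So -10·t + 230 = 2·155 = 310 ⇒ t = -8.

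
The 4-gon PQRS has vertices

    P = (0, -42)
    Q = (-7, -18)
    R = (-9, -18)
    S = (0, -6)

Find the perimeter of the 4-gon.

78

|PQ| = √((-7)² + (24)²) = √625 = 25
|QR| = √((-2)² + (0)²) = √4 = 2
|RS| = √((9)² + (12)²) = √225 = 15
|SP| = √((0)² + (-36)²) = √1296 = 36
Perimeter = 25 + 2 + 15 + 36 = 78.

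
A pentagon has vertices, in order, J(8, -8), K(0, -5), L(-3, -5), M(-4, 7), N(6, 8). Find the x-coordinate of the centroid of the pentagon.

Apply Gauss's area formula. First the cross-terms c_i = x_i·y_{i+1} − x_{i+1}·y_i:
  -40, -15, -41, -74, -112  ⇒  2A = -282, A = -141.
Then Σ (x_i + x_{i+1})·c_i = -1704, so x̄ = -1704 / (6·(-141)) = 284/141.

284/141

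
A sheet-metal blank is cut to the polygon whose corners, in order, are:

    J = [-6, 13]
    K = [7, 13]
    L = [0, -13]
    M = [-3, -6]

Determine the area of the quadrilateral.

187

Apply the shoelace (surveyor's) formula: 2A = Σ (x_i·y_{i+1} − x_{i+1}·y_i), indices taken mod 4.
Cross-terms: -169, -91, -39, -75  ⇒  Σ = -374
Area = |Σ|/2 = 187.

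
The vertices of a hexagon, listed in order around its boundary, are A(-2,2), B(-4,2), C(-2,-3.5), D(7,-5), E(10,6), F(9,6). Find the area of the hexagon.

A→B: (-2)(2) − (-4)(2) = 4
B→C: (-4)(-3.5) − (-2)(2) = 18
C→D: (-2)(-5) − (7)(-3.5) = 34.5
D→E: (7)(6) − (10)(-5) = 92
E→F: (10)(6) − (9)(6) = 6
F→A: (9)(2) − (-2)(6) = 30
Σ = 184.5
Area = |Σ|/2 = 92.25.

92.25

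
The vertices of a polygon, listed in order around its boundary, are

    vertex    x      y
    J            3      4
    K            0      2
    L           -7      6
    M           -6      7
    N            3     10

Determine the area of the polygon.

Apply the shoelace formula: 2A = Σ (x_i·y_{i+1} − x_{i+1}·y_i), indices taken mod 5.
Σ = (6) + (14) + (-13) + (-81) + (-18) = -92
Area = |Σ|/2 = 46.

46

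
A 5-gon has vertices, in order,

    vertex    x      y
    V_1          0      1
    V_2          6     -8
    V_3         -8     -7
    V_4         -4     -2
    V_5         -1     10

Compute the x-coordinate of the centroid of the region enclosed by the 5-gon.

-177/167

Apply the surveyor's formula. First the cross-terms c_i = x_i·y_{i+1} − x_{i+1}·y_i:
  -6, -106, -12, -42, -1  ⇒  2A = -167, A = -83.5.
Then Σ (x_i + x_{i+1})·c_i = 531, so x̄ = 531 / (6·(-83.5)) = -177/167.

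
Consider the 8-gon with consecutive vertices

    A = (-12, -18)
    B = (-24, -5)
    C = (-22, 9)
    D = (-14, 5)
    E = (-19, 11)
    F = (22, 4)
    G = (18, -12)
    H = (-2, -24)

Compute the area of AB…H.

1051.5

Cross-terms: -372, -326, 16, -59, -318, -336, -456, -252  ⇒  Σ = -2103
Area = |Σ|/2 = 1051.5.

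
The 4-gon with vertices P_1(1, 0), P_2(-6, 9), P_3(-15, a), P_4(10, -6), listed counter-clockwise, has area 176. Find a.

The doubled signed area Σ (x_i y_{i+1} − x_{i+1} y_i) is linear in a.
With a=0 it equals 240; the coefficient of a is -16 (from the two edges through P_3).
So -16·a + 240 = 2·176 = 352 ⇒ a = -7.

-7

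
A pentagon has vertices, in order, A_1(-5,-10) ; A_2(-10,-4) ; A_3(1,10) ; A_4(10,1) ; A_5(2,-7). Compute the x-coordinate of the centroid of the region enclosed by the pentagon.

Apply the shoelace formula. First the cross-terms c_i = x_i·y_{i+1} − x_{i+1}·y_i:
  -80, -96, -99, -72, -55  ⇒  2A = -402, A = -201.
Then Σ (x_i + x_{i+1})·c_i = 276, so x̄ = 276 / (6·(-201)) = -46/201.

-46/201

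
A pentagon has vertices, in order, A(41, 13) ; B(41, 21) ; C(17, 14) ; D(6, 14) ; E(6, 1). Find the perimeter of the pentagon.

94

|AB| = √((0)² + (8)²) = √64 = 8
|BC| = √((-24)² + (-7)²) = √625 = 25
|CD| = √((-11)² + (0)²) = √121 = 11
|DE| = √((0)² + (-13)²) = √169 = 13
|EA| = √((35)² + (12)²) = √1369 = 37
Perimeter = 8 + 25 + 11 + 13 + 37 = 94.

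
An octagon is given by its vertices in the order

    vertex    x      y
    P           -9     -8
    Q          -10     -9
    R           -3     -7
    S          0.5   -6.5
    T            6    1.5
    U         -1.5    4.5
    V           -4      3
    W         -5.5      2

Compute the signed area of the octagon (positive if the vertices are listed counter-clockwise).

110

P→Q: (-9)(-9) − (-10)(-8) = 1
Q→R: (-10)(-7) − (-3)(-9) = 43
R→S: (-3)(-6.5) − (0.5)(-7) = 23
S→T: (0.5)(1.5) − (6)(-6.5) = 39.75
T→U: (6)(4.5) − (-1.5)(1.5) = 29.25
U→V: (-1.5)(3) − (-4)(4.5) = 13.5
V→W: (-4)(2) − (-5.5)(3) = 8.5
W→P: (-5.5)(-8) − (-9)(2) = 62
Σ = 220
Signed area = Σ/2 = 110 (positive ⇒ counter-clockwise traversal).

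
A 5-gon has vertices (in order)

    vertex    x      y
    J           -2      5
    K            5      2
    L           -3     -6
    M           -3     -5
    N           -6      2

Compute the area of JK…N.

Apply the shoelace formula: 2A = Σ (x_i·y_{i+1} − x_{i+1}·y_i), indices taken mod 5.
Σ = (-29) + (-24) + (-3) + (-36) + (-26) = -118
Area = |Σ|/2 = 59.

59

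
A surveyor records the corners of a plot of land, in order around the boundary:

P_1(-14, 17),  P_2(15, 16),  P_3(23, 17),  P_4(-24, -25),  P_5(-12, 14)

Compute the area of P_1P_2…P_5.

Cross-terms: -479, -113, -167, -636, -8  ⇒  Σ = -1403
Area = |Σ|/2 = 701.5.

701.5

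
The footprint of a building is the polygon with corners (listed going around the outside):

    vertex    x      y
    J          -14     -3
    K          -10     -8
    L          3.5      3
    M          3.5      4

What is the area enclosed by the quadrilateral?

64.5

Σ = (82) + (-2) + (3.5) + (45.5) = 129
Area = |Σ|/2 = 64.5.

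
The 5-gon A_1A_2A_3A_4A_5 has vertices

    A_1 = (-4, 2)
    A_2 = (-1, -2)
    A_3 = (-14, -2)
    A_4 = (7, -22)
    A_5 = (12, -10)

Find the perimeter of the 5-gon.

|A_1A_2| = √((3)² + (-4)²) = √25 = 5
|A_2A_3| = √((-13)² + (0)²) = √169 = 13
|A_3A_4| = √((21)² + (-20)²) = √841 = 29
|A_4A_5| = √((5)² + (12)²) = √169 = 13
|A_5A_1| = √((-16)² + (12)²) = √400 = 20
Perimeter = 5 + 13 + 29 + 13 + 20 = 80.

80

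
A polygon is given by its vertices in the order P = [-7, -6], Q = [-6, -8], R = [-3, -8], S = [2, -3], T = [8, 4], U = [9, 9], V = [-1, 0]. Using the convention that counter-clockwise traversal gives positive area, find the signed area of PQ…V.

Apply the shoelace (surveyor's) formula: 2A = Σ (x_i·y_{i+1} − x_{i+1}·y_i), indices taken mod 7.
Σ = (20) + (24) + (25) + (32) + (36) + (9) + (6) = 152
Signed area = Σ/2 = 76 (positive ⇒ counter-clockwise traversal).

76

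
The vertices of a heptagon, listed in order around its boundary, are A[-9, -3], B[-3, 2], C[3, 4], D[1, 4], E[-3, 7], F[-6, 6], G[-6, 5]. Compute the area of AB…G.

Apply the shoelace formula: 2A = Σ (x_i·y_{i+1} − x_{i+1}·y_i), indices taken mod 7.
Cross-terms: -27, -18, 8, 19, 24, 6, 63  ⇒  Σ = 75
Area = |Σ|/2 = 37.5.

37.5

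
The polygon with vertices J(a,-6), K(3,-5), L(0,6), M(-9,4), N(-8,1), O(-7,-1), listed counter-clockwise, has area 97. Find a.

Write out the shoelace sum; only the two edges meeting at J involve a:
2·Area = [((-7)·(-6) − a·(-1)) + (a·(-5) − 3·(-6))] + 110
       = -4·a + 170 = 194
⇒ a = -6.

-6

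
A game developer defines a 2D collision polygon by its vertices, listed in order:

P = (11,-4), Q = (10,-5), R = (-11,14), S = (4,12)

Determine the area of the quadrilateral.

133

Apply the shoelace formula: 2A = Σ (x_i·y_{i+1} − x_{i+1}·y_i), indices taken mod 4.
Σ = (-15) + (85) + (-188) + (-148) = -266
Area = |Σ|/2 = 133.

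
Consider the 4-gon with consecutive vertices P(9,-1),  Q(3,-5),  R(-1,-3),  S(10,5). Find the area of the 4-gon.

43

Σ = (-42) + (-14) + (25) + (-55) = -86
Area = |Σ|/2 = 43.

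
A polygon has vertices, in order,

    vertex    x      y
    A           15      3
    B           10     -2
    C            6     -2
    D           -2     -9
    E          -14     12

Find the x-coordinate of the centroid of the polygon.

-53/249

Apply Gauss's area formula. First the cross-terms c_i = x_i·y_{i+1} − x_{i+1}·y_i:
  -60, -8, -58, -150, -222  ⇒  2A = -498, A = -249.
Then Σ (x_i + x_{i+1})·c_i = 318, so x̄ = 318 / (6·(-249)) = -53/249.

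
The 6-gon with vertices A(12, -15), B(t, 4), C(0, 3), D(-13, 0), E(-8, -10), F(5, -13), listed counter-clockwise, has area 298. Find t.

8

Write out the shoelace sum; only the two edges meeting at B involve t:
2·Area = [(12·4 − t·(-15)) + (t·3 − 0·4)] + 404
       = 18·t + 452 = 596
⇒ t = 8.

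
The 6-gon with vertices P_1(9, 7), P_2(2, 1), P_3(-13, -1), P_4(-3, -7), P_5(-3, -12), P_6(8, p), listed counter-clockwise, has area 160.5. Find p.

-5

Write out the shoelace sum; only the two edges meeting at P_6 involve p:
2·Area = [((-3)·p − 8·(-12)) + (8·7 − 9·p)] + 109
       = -12·p + 261 = 321
⇒ p = -5.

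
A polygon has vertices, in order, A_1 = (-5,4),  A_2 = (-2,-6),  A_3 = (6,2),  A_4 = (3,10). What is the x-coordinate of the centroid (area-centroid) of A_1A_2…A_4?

112/279

Apply the surveyor's formula. First the cross-terms c_i = x_i·y_{i+1} − x_{i+1}·y_i:
  38, 32, 54, 62  ⇒  2A = 186, A = 93.
Then Σ (x_i + x_{i+1})·c_i = 224, so x̄ = 224 / (6·93) = 112/279.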